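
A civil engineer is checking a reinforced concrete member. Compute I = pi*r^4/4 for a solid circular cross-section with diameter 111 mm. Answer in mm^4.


r = d / 2 = 111 / 2 = 55.5 mm
I = pi * r^4 / 4 = pi * 55.5^4 / 4
= 7451810.7 mm^4

7451810.7 mm^4


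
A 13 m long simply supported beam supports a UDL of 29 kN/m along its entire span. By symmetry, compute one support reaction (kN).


Total load = w * L = 29 * 13 = 377 kN
By symmetry, each reaction R = total / 2 = 377 / 2 = 188.5 kN

188.5 kN


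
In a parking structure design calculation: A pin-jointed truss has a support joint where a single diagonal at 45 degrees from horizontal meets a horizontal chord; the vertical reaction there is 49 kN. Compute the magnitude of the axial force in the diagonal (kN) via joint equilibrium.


At the joint, only the diagonal has a vertical component, so vertical equilibrium gives:
F * sin(45) = 49
F = 49 / sin(45)
= 49 / 0.707107
= 69.3 kN

69.3 kN


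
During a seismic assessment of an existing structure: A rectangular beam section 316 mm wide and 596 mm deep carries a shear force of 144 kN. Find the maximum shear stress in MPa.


A = b * h = 316 * 596 = 188336 mm^2
V = 144 kN = 144000.0 N
tau_max = 1.5 * V / A = 1.5 * 144000.0 / 188336
= 1.1469 MPa

1.1469 MPa


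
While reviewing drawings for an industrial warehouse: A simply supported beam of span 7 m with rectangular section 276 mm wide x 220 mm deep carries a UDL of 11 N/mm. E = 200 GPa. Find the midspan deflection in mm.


I = 276 * 220^3 / 12 = 244904000.0 mm^4
L = 7000.0 mm, w = 11 N/mm, E = 200000.0 MPa
delta = 5 * w * L^4 / (384 * E * I)
= 5 * 11 * 7000.0^4 / (384 * 200000.0 * 244904000.0)
= 7.021 mm

7.021 mm


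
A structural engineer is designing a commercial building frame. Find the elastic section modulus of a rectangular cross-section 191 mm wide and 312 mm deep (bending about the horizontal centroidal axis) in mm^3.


S = b * h^2 / 6
= 191 * 312^2 / 6
= 191 * 97344 / 6
= 3098784.0 mm^3

3098784.0 mm^3


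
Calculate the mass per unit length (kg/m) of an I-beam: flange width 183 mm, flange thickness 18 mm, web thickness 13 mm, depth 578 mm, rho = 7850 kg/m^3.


A_flanges = 2 * 183 * 18 = 6588 mm^2
A_web = (578 - 2 * 18) * 13 = 7046 mm^2
A_total = 6588 + 7046 = 13634 mm^2 = 0.013634 m^2
Weight = rho * A = 7850 * 0.013634 = 107.0269 kg/m

107.0269 kg/m


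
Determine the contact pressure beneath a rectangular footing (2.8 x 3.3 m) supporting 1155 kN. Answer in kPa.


A = 2.8 * 3.3 = 9.24 m^2
q = P / A = 1155 / 9.24
= 125.0 kPa

125.0 kPa


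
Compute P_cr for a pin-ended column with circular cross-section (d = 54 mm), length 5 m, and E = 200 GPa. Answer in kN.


I = pi * d^4 / 64 = 417392.79 mm^4
L = 5000.0 mm
P_cr = pi^2 * E * I / L^2
= 9.8696 * 200000.0 * 417392.79 / 5000.0^2
= 32956.01 N = 32.956 kN

32.956 kN


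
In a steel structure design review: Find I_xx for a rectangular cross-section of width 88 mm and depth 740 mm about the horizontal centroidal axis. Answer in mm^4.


I = b * h^3 / 12
= 88 * 740^3 / 12
= 88 * 405224000 / 12
= 2971642666.67 mm^4

2971642666.67 mm^4


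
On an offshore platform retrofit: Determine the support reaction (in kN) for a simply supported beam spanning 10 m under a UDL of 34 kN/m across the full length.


Total load = w * L = 34 * 10 = 340 kN
By symmetry, each reaction R = total / 2 = 340 / 2 = 170.0 kN

170.0 kN


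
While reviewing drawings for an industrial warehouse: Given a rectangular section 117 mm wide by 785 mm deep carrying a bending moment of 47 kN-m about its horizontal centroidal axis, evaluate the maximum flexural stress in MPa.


I = b * h^3 / 12 = 117 * 785^3 / 12 = 4716432093.75 mm^4
y = h / 2 = 785 / 2 = 392.5 mm
M = 47 kN-m = 47000000.0 N-mm
sigma = M * y / I = 47000000.0 * 392.5 / 4716432093.75
= 3.91 MPa

3.91 MPa


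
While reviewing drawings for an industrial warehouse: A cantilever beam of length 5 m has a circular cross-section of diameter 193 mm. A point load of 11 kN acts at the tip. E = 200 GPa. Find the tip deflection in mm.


I = pi * d^4 / 64 = pi * 193^4 / 64 = 68108157.98 mm^4
L = 5000.0 mm, P = 11000.0 N, E = 200000.0 MPa
delta = P * L^3 / (3 * E * I)
= 11000.0 * 5000.0^3 / (3 * 200000.0 * 68108157.98)
= 33.6475 mm

33.6475 mm


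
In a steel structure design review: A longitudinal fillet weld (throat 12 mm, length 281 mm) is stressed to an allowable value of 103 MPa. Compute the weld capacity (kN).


Strength = throat * length * allowable stress
= 12 * 281 * 103 N
= 347316 N
= 347.32 kN

347.32 kN


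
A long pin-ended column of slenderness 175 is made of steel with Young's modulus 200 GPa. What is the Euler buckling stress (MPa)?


sigma_cr = pi^2 * E / lambda^2
= 9.8696 * 200000.0 / 175^2
= 9.8696 * 200000.0 / 30625
= 64.4546 MPa

64.4546 MPa


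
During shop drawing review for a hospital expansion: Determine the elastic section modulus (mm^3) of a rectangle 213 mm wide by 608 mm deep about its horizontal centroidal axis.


S = b * h^2 / 6
= 213 * 608^2 / 6
= 213 * 369664 / 6
= 13123072.0 mm^3

13123072.0 mm^3


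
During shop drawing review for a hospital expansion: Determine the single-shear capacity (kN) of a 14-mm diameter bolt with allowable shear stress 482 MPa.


A = pi * d^2 / 4 = pi * 14^2 / 4 = 153.938 mm^2
V = f_v * A / 1000 = 482 * 153.938 / 1000
= 74.1981 kN

74.1981 kN


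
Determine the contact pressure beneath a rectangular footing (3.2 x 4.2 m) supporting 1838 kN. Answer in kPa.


A = 3.2 * 4.2 = 13.44 m^2
q = P / A = 1838 / 13.44
= 136.756 kPa

136.756 kPa


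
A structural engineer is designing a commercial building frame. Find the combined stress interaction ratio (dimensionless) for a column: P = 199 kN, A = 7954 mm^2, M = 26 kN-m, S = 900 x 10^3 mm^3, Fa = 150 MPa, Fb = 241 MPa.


f_a = P / A = 199000.0 / 7954 = 25.0189 MPa
f_b = M / S = 26000000.0 / 900000.0 = 28.8889 MPa
Ratio = f_a / Fa + f_b / Fb
= 25.0189 / 150 + 28.8889 / 241
= 0.2867 (dimensionless)

0.2867 (dimensionless)


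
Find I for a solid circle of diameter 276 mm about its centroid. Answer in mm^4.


r = d / 2 = 276 / 2 = 138.0 mm
I = pi * r^4 / 4 = pi * 138.0^4 / 4
= 284843443.25 mm^4

284843443.25 mm^4


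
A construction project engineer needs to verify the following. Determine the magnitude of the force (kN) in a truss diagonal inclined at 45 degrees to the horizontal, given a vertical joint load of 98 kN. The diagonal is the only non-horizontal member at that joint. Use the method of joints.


At the joint, only the diagonal has a vertical component, so vertical equilibrium gives:
F * sin(45) = 98
F = 98 / sin(45)
= 98 / 0.707107
= 138.59 kN

138.59 kN


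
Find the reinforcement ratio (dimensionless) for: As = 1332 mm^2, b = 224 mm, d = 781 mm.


rho = As / (b * d)
= 1332 / (224 * 781)
= 1332 / 174944
= 0.007614 (dimensionless)

0.007614 (dimensionless)


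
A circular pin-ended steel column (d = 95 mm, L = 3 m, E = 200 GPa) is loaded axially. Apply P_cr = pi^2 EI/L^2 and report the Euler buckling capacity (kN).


I = pi * d^4 / 64 = 3998198.21 mm^4
L = 3000.0 mm
P_cr = pi^2 * E * I / L^2
= 9.8696 * 200000.0 * 3998198.21 / 3000.0^2
= 876902.99 N = 876.903 kN

876.903 kN


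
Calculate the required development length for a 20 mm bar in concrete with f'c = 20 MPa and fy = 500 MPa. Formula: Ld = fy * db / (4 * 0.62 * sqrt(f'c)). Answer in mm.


Ld = (fy * db) / (4 * 0.62 * sqrt(f'c))
= (500 * 20) / (4 * 0.62 * sqrt(20))
= 10000 / 11.0909
= 901.64 mm

901.64 mm


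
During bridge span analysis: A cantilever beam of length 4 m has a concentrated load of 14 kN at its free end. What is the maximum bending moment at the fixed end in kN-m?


For a cantilever with a point load at the free end:
M_max = P * L = 14 * 4 = 56 kN-m

56 kN-m


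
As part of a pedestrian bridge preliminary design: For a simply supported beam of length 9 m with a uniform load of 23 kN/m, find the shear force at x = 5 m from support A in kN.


R_A = w * L / 2 = 23 * 9 / 2 = 103.5 kN
V(x) = R_A - w * x = 103.5 - 23 * 5
= -11.5 kN

-11.5 kN


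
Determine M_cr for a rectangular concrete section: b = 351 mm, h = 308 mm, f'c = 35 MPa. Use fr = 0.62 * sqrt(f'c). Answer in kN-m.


fr = 0.62 * sqrt(35) = 0.62 * 5.9161 = 3.668 MPa
I = 351 * 308^3 / 12 = 854629776.0 mm^4
y_t = 154.0 mm
M_cr = fr * I / y_t = 3.668 * 854629776.0 / 154.0 N-mm
= 20.3556 kN-m

20.3556 kN-m


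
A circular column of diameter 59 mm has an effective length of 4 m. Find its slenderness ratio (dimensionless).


Radius of gyration r = d / 4 = 59 / 4 = 14.75 mm
L_eff = 4000.0 mm
Slenderness ratio = L / r = 4000.0 / 14.75 = 271.19 (dimensionless)

271.19 (dimensionless)


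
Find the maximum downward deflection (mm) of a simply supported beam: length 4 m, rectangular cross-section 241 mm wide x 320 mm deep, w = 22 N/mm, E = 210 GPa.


I = 241 * 320^3 / 12 = 658090666.67 mm^4
L = 4000.0 mm, w = 22 N/mm, E = 210000.0 MPa
delta = 5 * w * L^4 / (384 * E * I)
= 5 * 22 * 4000.0^4 / (384 * 210000.0 * 658090666.67)
= 0.5306 mm

0.5306 mm


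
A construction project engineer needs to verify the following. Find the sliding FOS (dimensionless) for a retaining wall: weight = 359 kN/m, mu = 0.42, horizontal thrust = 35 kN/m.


Resisting force = mu * W = 0.42 * 359 = 150.78 kN/m
FOS = Resisting / Driving = 150.78 / 35
= 4.308 (dimensionless)

4.308 (dimensionless)


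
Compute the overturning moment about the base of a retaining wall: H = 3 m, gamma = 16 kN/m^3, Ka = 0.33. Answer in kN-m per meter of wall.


Pa = 0.5 * Ka * gamma * H^2
= 0.5 * 0.33 * 16 * 3^2
= 23.76 kN/m
Arm = H / 3 = 3 / 3 = 1.0 m
Mo = Pa * arm = Pa * H / 3 = 23.76 * 3 / 3 = 23.76 kN-m/m

23.76 kN-m/m


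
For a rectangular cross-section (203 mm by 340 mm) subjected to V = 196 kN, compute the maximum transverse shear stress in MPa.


A = b * h = 203 * 340 = 69020 mm^2
V = 196 kN = 196000.0 N
tau_max = 1.5 * V / A = 1.5 * 196000.0 / 69020
= 4.2596 MPa

4.2596 MPa


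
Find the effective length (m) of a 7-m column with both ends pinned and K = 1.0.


L_eff = K * L
= 1.0 * 7
= 7.0 m

7.0 m


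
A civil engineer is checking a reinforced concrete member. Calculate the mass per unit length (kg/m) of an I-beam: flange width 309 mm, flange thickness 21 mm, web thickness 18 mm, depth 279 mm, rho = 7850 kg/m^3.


A_flanges = 2 * 309 * 21 = 12978 mm^2
A_web = (279 - 2 * 21) * 18 = 4266 mm^2
A_total = 12978 + 4266 = 17244 mm^2 = 0.017244 m^2
Weight = rho * A = 7850 * 0.017244 = 135.3654 kg/m

135.3654 kg/m


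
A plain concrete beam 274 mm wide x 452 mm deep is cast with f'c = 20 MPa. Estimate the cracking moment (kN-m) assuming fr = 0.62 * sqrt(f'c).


fr = 0.62 * sqrt(20) = 0.62 * 4.4721 = 2.7727 MPa
I = 274 * 452^3 / 12 = 2108553482.67 mm^4
y_t = 226.0 mm
M_cr = fr * I / y_t = 2.7727 * 2108553482.67 / 226.0 N-mm
= 25.8692 kN-m

25.8692 kN-m


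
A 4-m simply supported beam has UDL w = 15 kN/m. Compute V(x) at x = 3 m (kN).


R_A = w * L / 2 = 15 * 4 / 2 = 30.0 kN
V(x) = R_A - w * x = 30.0 - 15 * 3
= -15.0 kN

-15.0 kN


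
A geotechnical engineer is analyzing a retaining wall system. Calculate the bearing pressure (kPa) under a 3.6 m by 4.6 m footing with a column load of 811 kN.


A = 3.6 * 4.6 = 16.56 m^2
q = P / A = 811 / 16.56
= 48.9734 kPa

48.9734 kPa


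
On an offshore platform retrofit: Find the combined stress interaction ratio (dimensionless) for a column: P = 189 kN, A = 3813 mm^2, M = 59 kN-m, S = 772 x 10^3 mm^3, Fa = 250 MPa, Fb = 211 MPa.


f_a = P / A = 189000.0 / 3813 = 49.5673 MPa
f_b = M / S = 59000000.0 / 772000.0 = 76.4249 MPa
Ratio = f_a / Fa + f_b / Fb
= 49.5673 / 250 + 76.4249 / 211
= 0.5605 (dimensionless)

0.5605 (dimensionless)


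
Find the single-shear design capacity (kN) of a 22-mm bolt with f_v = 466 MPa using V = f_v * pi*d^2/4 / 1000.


A = pi * d^2 / 4 = pi * 22^2 / 4 = 380.1327 mm^2
V = f_v * A / 1000 = 466 * 380.1327 / 1000
= 177.1418 kN

177.1418 kN


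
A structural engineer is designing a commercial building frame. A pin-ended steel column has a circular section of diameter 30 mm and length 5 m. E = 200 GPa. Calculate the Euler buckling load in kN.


I = pi * d^4 / 64 = 39760.78 mm^4
L = 5000.0 mm
P_cr = pi^2 * E * I / L^2
= 9.8696 * 200000.0 * 39760.78 / 5000.0^2
= 3139.39 N = 3.1394 kN

3.1394 kN


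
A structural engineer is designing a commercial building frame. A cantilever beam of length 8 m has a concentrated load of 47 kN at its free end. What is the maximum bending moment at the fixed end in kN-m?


For a cantilever with a point load at the free end:
M_max = P * L = 47 * 8 = 376 kN-m

376 kN-m


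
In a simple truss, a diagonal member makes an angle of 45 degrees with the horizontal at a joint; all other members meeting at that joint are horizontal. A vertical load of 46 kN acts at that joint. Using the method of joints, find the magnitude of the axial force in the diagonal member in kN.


At the joint, only the diagonal has a vertical component, so vertical equilibrium gives:
F * sin(45) = 46
F = 46 / sin(45)
= 46 / 0.707107
= 65.05 kN

65.05 kN


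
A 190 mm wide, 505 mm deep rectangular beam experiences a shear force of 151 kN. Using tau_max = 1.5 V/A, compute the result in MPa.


A = b * h = 190 * 505 = 95950 mm^2
V = 151 kN = 151000.0 N
tau_max = 1.5 * V / A = 1.5 * 151000.0 / 95950
= 2.3606 MPa

2.3606 MPa


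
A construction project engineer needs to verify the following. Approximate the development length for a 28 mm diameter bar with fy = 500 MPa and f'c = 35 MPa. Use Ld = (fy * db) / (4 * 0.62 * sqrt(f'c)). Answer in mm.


Ld = (fy * db) / (4 * 0.62 * sqrt(f'c))
= (500 * 28) / (4 * 0.62 * sqrt(35))
= 14000 / 14.6719
= 954.21 mm

954.21 mm


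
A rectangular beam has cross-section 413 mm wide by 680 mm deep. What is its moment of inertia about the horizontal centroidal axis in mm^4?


I = b * h^3 / 12
= 413 * 680^3 / 12
= 413 * 314432000 / 12
= 10821701333.33 mm^4

10821701333.33 mm^4


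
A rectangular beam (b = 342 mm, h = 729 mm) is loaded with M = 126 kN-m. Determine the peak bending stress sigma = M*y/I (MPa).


I = b * h^3 / 12 = 342 * 729^3 / 12 = 11041483936.5 mm^4
y = h / 2 = 729 / 2 = 364.5 mm
M = 126 kN-m = 126000000.0 N-mm
sigma = M * y / I = 126000000.0 * 364.5 / 11041483936.5
= 4.16 MPa

4.16 MPa


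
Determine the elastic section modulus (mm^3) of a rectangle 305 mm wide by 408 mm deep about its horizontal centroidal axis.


S = b * h^2 / 6
= 305 * 408^2 / 6
= 305 * 166464 / 6
= 8461920.0 mm^3

8461920.0 mm^3


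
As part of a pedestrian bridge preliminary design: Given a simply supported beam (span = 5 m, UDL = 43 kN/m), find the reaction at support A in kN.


Total load = w * L = 43 * 5 = 215 kN
By symmetry, each reaction R = total / 2 = 215 / 2 = 107.5 kN

107.5 kN


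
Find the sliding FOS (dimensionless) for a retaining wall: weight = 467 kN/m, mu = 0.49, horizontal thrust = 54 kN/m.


Resisting force = mu * W = 0.49 * 467 = 228.83 kN/m
FOS = Resisting / Driving = 228.83 / 54
= 4.2376 (dimensionless)

4.2376 (dimensionless)


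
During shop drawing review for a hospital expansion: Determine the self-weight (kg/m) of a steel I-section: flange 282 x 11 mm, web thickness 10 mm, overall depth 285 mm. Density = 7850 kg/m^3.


A_flanges = 2 * 282 * 11 = 6204 mm^2
A_web = (285 - 2 * 11) * 10 = 2630 mm^2
A_total = 6204 + 2630 = 8834 mm^2 = 0.008834 m^2
Weight = rho * A = 7850 * 0.008834 = 69.3469 kg/m

69.3469 kg/m


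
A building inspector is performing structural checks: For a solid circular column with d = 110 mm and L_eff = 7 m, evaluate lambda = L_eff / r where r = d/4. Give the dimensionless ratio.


Radius of gyration r = d / 4 = 110 / 4 = 27.5 mm
L_eff = 7000.0 mm
Slenderness ratio = L / r = 7000.0 / 27.5 = 254.55 (dimensionless)

254.55 (dimensionless)


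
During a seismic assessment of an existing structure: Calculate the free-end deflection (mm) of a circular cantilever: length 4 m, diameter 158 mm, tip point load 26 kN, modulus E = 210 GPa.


I = pi * d^4 / 64 = pi * 158^4 / 64 = 30591322.08 mm^4
L = 4000.0 mm, P = 26000.0 N, E = 210000.0 MPa
delta = P * L^3 / (3 * E * I)
= 26000.0 * 4000.0^3 / (3 * 210000.0 * 30591322.08)
= 86.3405 mm

86.3405 mm


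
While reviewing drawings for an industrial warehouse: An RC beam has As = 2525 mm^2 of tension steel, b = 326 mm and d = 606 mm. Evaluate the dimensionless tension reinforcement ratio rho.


rho = As / (b * d)
= 2525 / (326 * 606)
= 2525 / 197556
= 0.012781 (dimensionless)

0.012781 (dimensionless)


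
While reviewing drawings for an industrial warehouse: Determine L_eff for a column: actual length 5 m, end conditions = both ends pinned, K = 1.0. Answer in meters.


L_eff = K * L
= 1.0 * 5
= 5.0 m

5.0 m


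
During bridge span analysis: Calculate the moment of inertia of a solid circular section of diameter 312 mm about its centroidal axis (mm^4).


r = d / 2 = 312 / 2 = 156.0 mm
I = pi * r^4 / 4 = pi * 156.0^4 / 4
= 465144912.01 mm^4

465144912.01 mm^4


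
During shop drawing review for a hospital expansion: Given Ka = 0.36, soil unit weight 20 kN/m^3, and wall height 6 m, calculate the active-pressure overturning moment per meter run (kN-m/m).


Pa = 0.5 * Ka * gamma * H^2
= 0.5 * 0.36 * 20 * 6^2
= 129.6 kN/m
Arm = H / 3 = 6 / 3 = 2.0 m
Mo = Pa * arm = Pa * H / 3 = 129.6 * 6 / 3 = 259.2 kN-m/m

259.2 kN-m/m


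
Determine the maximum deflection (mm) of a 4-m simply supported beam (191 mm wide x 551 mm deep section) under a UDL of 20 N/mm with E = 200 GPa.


I = 191 * 551^3 / 12 = 2662606070.08 mm^4
L = 4000.0 mm, w = 20 N/mm, E = 200000.0 MPa
delta = 5 * w * L^4 / (384 * E * I)
= 5 * 20 * 4000.0^4 / (384 * 200000.0 * 2662606070.08)
= 0.1252 mm

0.1252 mm


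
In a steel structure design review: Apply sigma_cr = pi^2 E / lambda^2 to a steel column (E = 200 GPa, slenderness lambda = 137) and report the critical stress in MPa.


sigma_cr = pi^2 * E / lambda^2
= 9.8696 * 200000.0 / 137^2
= 9.8696 * 200000.0 / 18769
= 105.1692 MPa

105.1692 MPa


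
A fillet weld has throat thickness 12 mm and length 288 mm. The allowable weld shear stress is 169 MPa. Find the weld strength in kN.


Strength = throat * length * allowable stress
= 12 * 288 * 169 N
= 584064 N
= 584.06 kN

584.06 kN


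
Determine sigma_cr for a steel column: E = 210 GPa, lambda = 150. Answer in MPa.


sigma_cr = pi^2 * E / lambda^2
= 9.8696 * 210000.0 / 150^2
= 9.8696 * 210000.0 / 22500
= 92.1163 MPa

92.1163 MPa


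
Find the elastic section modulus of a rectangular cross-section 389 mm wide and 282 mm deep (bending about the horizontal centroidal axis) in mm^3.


S = b * h^2 / 6
= 389 * 282^2 / 6
= 389 * 79524 / 6
= 5155806.0 mm^3

5155806.0 mm^3


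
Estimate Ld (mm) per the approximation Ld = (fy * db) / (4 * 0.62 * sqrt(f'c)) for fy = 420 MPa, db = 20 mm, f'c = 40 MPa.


Ld = (fy * db) / (4 * 0.62 * sqrt(f'c))
= (420 * 20) / (4 * 0.62 * sqrt(40))
= 8400 / 15.6849
= 535.55 mm

535.55 mm


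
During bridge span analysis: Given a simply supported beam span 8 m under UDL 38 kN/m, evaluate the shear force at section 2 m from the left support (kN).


R_A = w * L / 2 = 38 * 8 / 2 = 152.0 kN
V(x) = R_A - w * x = 152.0 - 38 * 2
= 76.0 kN

76.0 kN


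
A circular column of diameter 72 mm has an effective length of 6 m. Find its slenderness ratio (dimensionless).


Radius of gyration r = d / 4 = 72 / 4 = 18.0 mm
L_eff = 6000.0 mm
Slenderness ratio = L / r = 6000.0 / 18.0 = 333.33 (dimensionless)

333.33 (dimensionless)


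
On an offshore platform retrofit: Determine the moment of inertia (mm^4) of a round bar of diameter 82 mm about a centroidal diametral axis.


r = d / 2 = 82 / 2 = 41.0 mm
I = pi * r^4 / 4 = pi * 41.0^4 / 4
= 2219347.5 mm^4

2219347.5 mm^4


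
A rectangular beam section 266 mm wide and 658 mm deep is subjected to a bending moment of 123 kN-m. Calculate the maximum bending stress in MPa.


I = b * h^3 / 12 = 266 * 658^3 / 12 = 6315068582.67 mm^4
y = h / 2 = 658 / 2 = 329.0 mm
M = 123 kN-m = 123000000.0 N-mm
sigma = M * y / I = 123000000.0 * 329.0 / 6315068582.67
= 6.41 MPa

6.41 MPa


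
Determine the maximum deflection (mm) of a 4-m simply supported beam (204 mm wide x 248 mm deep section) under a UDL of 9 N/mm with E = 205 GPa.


I = 204 * 248^3 / 12 = 259300864.0 mm^4
L = 4000.0 mm, w = 9 N/mm, E = 205000.0 MPa
delta = 5 * w * L^4 / (384 * E * I)
= 5 * 9 * 4000.0^4 / (384 * 205000.0 * 259300864.0)
= 0.5644 mm

0.5644 mm


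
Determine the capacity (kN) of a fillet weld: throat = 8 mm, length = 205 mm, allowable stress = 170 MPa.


Strength = throat * length * allowable stress
= 8 * 205 * 170 N
= 278800 N
= 278.8 kN

278.8 kN


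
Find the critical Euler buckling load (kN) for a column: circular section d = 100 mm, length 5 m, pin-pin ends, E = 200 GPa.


I = pi * d^4 / 64 = 4908738.52 mm^4
L = 5000.0 mm
P_cr = pi^2 * E * I / L^2
= 9.8696 * 200000.0 * 4908738.52 / 5000.0^2
= 387578.46 N = 387.5785 kN

387.5785 kN


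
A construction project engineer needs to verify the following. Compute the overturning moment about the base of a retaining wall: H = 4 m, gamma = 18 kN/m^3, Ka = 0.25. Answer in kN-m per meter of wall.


Pa = 0.5 * Ka * gamma * H^2
= 0.5 * 0.25 * 18 * 4^2
= 36.0 kN/m
Arm = H / 3 = 4 / 3 = 1.3333 m
Mo = Pa * arm = Pa * H / 3 = 36.0 * 4 / 3 = 48.0 kN-m/m

48.0 kN-m/m


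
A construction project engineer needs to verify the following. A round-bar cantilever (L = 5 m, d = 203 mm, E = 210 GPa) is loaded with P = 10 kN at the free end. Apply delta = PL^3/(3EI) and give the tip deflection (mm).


I = pi * d^4 / 64 = pi * 203^4 / 64 = 83359298.34 mm^4
L = 5000.0 mm, P = 10000.0 N, E = 210000.0 MPa
delta = P * L^3 / (3 * E * I)
= 10000.0 * 5000.0^3 / (3 * 210000.0 * 83359298.34)
= 23.8021 mm

23.8021 mm


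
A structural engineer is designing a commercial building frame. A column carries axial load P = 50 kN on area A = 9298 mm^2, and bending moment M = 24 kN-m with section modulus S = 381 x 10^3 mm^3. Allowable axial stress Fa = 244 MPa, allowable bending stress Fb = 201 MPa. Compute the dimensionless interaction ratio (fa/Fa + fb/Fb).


f_a = P / A = 50000.0 / 9298 = 5.3775 MPa
f_b = M / S = 24000000.0 / 381000.0 = 62.9921 MPa
Ratio = f_a / Fa + f_b / Fb
= 5.3775 / 244 + 62.9921 / 201
= 0.3354 (dimensionless)

0.3354 (dimensionless)


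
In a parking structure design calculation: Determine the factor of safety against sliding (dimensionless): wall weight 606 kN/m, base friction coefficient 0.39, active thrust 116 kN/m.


Resisting force = mu * W = 0.39 * 606 = 236.34 kN/m
FOS = Resisting / Driving = 236.34 / 116
= 2.0374 (dimensionless)

2.0374 (dimensionless)


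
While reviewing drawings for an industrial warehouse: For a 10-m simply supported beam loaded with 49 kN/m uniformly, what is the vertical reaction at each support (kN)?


Total load = w * L = 49 * 10 = 490 kN
By symmetry, each reaction R = total / 2 = 490 / 2 = 245.0 kN

245.0 kN


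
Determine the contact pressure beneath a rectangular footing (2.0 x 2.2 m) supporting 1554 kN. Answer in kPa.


A = 2.0 * 2.2 = 4.4 m^2
q = P / A = 1554 / 4.4
= 353.1818 kPa

353.1818 kPa


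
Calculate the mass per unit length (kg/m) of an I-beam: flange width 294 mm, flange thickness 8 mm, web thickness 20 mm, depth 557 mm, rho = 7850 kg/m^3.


A_flanges = 2 * 294 * 8 = 4704 mm^2
A_web = (557 - 2 * 8) * 20 = 10820 mm^2
A_total = 4704 + 10820 = 15524 mm^2 = 0.015524 m^2
Weight = rho * A = 7850 * 0.015524 = 121.8634 kg/m

121.8634 kg/m


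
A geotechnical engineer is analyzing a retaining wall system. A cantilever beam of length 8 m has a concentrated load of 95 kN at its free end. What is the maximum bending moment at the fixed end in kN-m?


For a cantilever with a point load at the free end:
M_max = P * L = 95 * 8 = 760 kN-m

760 kN-m


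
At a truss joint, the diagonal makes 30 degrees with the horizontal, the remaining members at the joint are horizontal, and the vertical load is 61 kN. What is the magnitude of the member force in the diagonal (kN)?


At the joint, only the diagonal has a vertical component, so vertical equilibrium gives:
F * sin(30) = 61
F = 61 / sin(30)
= 61 / 0.5
= 122.0 kN

122.0 kN


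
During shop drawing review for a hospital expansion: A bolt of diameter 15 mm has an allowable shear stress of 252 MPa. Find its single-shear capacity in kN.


A = pi * d^2 / 4 = pi * 15^2 / 4 = 176.7146 mm^2
V = f_v * A / 1000 = 252 * 176.7146 / 1000
= 44.5321 kN

44.5321 kN


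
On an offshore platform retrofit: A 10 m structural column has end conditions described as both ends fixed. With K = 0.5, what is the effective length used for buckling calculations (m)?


L_eff = K * L
= 0.5 * 10
= 5.0 m

5.0 m


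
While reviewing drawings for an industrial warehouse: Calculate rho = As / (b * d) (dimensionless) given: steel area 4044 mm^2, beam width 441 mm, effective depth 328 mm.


rho = As / (b * d)
= 4044 / (441 * 328)
= 4044 / 144648
= 0.027958 (dimensionless)

0.027958 (dimensionless)


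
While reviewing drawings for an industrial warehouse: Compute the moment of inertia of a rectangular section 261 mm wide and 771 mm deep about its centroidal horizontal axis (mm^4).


I = b * h^3 / 12
= 261 * 771^3 / 12
= 261 * 458314011 / 12
= 9968329739.25 mm^4

9968329739.25 mm^4


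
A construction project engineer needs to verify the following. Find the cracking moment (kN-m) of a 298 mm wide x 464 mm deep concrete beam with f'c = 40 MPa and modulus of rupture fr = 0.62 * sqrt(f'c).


fr = 0.62 * sqrt(40) = 0.62 * 6.3246 = 3.9212 MPa
I = 298 * 464^3 / 12 = 2480784042.67 mm^4
y_t = 232.0 mm
M_cr = fr * I / y_t = 3.9212 * 2480784042.67 / 232.0 N-mm
= 41.9298 kN-m

41.9298 kN-m


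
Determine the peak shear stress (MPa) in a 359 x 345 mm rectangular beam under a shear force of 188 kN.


A = b * h = 359 * 345 = 123855 mm^2
V = 188 kN = 188000.0 N
tau_max = 1.5 * V / A = 1.5 * 188000.0 / 123855
= 2.2769 MPa

2.2769 MPa


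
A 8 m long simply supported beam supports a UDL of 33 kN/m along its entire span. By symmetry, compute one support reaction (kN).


Total load = w * L = 33 * 8 = 264 kN
By symmetry, each reaction R = total / 2 = 264 / 2 = 132.0 kN

132.0 kN


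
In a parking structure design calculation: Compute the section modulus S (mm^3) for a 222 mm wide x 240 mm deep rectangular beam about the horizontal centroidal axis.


S = b * h^2 / 6
= 222 * 240^2 / 6
= 222 * 57600 / 6
= 2131200.0 mm^3

2131200.0 mm^3


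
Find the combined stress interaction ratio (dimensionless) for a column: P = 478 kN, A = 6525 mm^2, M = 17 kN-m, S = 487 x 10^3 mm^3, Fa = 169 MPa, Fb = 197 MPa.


f_a = P / A = 478000.0 / 6525 = 73.2567 MPa
f_b = M / S = 17000000.0 / 487000.0 = 34.9076 MPa
Ratio = f_a / Fa + f_b / Fb
= 73.2567 / 169 + 34.9076 / 197
= 0.6107 (dimensionless)

0.6107 (dimensionless)


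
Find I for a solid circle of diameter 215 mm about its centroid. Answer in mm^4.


r = d / 2 = 215 / 2 = 107.5 mm
I = pi * r^4 / 4 = pi * 107.5^4 / 4
= 104887501.03 mm^4

104887501.03 mm^4


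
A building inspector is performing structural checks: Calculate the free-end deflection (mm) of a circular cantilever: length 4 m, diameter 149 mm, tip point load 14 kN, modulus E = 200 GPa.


I = pi * d^4 / 64 = pi * 149^4 / 64 = 24194406.46 mm^4
L = 4000.0 mm, P = 14000.0 N, E = 200000.0 MPa
delta = P * L^3 / (3 * E * I)
= 14000.0 * 4000.0^3 / (3 * 200000.0 * 24194406.46)
= 61.7223 mm

61.7223 mm


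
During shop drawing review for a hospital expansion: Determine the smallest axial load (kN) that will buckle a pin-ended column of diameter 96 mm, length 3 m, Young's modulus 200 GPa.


I = pi * d^4 / 64 = 4169220.18 mm^4
L = 3000.0 mm
P_cr = pi^2 * E * I / L^2
= 9.8696 * 200000.0 * 4169220.18 / 3000.0^2
= 914412.31 N = 914.4123 kN

914.4123 kN


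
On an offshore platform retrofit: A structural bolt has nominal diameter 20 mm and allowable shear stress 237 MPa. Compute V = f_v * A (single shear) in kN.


A = pi * d^2 / 4 = pi * 20^2 / 4 = 314.1593 mm^2
V = f_v * A / 1000 = 237 * 314.1593 / 1000
= 74.4557 kN

74.4557 kN


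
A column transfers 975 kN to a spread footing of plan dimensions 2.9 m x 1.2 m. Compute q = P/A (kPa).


A = 2.9 * 1.2 = 3.48 m^2
q = P / A = 975 / 3.48
= 280.1724 kPa

280.1724 kPa


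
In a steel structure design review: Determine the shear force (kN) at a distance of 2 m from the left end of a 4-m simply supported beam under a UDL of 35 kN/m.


R_A = w * L / 2 = 35 * 4 / 2 = 70.0 kN
V(x) = R_A - w * x = 70.0 - 35 * 2
= 0.0 kN

0.0 kN


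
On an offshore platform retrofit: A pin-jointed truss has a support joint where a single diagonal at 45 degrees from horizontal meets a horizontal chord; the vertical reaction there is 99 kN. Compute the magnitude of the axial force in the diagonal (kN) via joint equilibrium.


At the joint, only the diagonal has a vertical component, so vertical equilibrium gives:
F * sin(45) = 99
F = 99 / sin(45)
= 99 / 0.707107
= 140.01 kN

140.01 kN


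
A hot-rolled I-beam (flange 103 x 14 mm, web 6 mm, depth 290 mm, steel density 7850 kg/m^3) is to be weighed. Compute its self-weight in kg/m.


A_flanges = 2 * 103 * 14 = 2884 mm^2
A_web = (290 - 2 * 14) * 6 = 1572 mm^2
A_total = 2884 + 1572 = 4456 mm^2 = 0.004456 m^2
Weight = rho * A = 7850 * 0.004456 = 34.9796 kg/m

34.9796 kg/m


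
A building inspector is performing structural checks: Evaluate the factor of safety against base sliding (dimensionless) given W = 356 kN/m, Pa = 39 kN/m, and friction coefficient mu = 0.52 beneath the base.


Resisting force = mu * W = 0.52 * 356 = 185.12 kN/m
FOS = Resisting / Driving = 185.12 / 39
= 4.7467 (dimensionless)

4.7467 (dimensionless)


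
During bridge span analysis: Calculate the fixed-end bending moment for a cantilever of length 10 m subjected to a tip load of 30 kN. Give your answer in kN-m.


For a cantilever with a point load at the free end:
M_max = P * L = 30 * 10 = 300 kN-m

300 kN-m


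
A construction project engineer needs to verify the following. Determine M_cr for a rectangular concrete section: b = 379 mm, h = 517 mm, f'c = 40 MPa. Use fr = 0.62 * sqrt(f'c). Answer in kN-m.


fr = 0.62 * sqrt(40) = 0.62 * 6.3246 = 3.9212 MPa
I = 379 * 517^3 / 12 = 4364450710.58 mm^4
y_t = 258.5 mm
M_cr = fr * I / y_t = 3.9212 * 4364450710.58 / 258.5 N-mm
= 66.205 kN-m

66.205 kN-m


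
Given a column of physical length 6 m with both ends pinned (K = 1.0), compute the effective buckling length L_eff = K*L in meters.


L_eff = K * L
= 1.0 * 6
= 6.0 m

6.0 m


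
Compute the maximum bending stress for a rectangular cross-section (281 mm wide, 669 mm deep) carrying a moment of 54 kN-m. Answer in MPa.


I = b * h^3 / 12 = 281 * 669^3 / 12 = 7011378735.75 mm^4
y = h / 2 = 669 / 2 = 334.5 mm
M = 54 kN-m = 54000000.0 N-mm
sigma = M * y / I = 54000000.0 * 334.5 / 7011378735.75
= 2.58 MPa

2.58 MPa


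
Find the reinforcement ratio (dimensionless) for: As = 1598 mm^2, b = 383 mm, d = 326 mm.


rho = As / (b * d)
= 1598 / (383 * 326)
= 1598 / 124858
= 0.012799 (dimensionless)

0.012799 (dimensionless)


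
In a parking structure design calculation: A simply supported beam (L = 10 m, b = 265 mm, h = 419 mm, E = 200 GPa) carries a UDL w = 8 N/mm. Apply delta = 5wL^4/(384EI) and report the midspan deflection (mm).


I = 265 * 419^3 / 12 = 1624451302.92 mm^4
L = 10000.0 mm, w = 8 N/mm, E = 200000.0 MPa
delta = 5 * w * L^4 / (384 * E * I)
= 5 * 8 * 10000.0^4 / (384 * 200000.0 * 1624451302.92)
= 3.2062 mm

3.2062 mm


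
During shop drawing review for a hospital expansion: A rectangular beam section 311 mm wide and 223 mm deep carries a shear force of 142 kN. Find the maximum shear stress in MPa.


A = b * h = 311 * 223 = 69353 mm^2
V = 142 kN = 142000.0 N
tau_max = 1.5 * V / A = 1.5 * 142000.0 / 69353
= 3.0712 MPa

3.0712 MPa


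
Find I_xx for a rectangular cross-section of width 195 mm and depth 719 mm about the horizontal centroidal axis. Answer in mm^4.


I = b * h^3 / 12
= 195 * 719^3 / 12
= 195 * 371694959 / 12
= 6040043083.75 mm^4

6040043083.75 mm^4


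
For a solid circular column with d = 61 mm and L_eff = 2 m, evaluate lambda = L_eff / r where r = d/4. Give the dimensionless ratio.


Radius of gyration r = d / 4 = 61 / 4 = 15.25 mm
L_eff = 2000.0 mm
Slenderness ratio = L / r = 2000.0 / 15.25 = 131.15 (dimensionless)

131.15 (dimensionless)


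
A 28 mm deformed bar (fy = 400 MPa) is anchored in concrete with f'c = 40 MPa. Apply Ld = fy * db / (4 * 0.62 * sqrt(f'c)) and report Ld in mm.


Ld = (fy * db) / (4 * 0.62 * sqrt(f'c))
= (400 * 28) / (4 * 0.62 * sqrt(40))
= 11200 / 15.6849
= 714.06 mm

714.06 mm


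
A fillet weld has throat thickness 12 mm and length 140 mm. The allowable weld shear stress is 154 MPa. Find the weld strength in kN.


Strength = throat * length * allowable stress
= 12 * 140 * 154 N
= 258720 N
= 258.72 kN

258.72 kN


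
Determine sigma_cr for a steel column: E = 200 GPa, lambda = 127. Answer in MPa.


sigma_cr = pi^2 * E / lambda^2
= 9.8696 * 200000.0 / 127^2
= 9.8696 * 200000.0 / 16129
= 122.3833 MPa

122.3833 MPa


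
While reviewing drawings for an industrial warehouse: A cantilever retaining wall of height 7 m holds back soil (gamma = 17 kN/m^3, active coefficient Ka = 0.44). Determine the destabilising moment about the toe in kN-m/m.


Pa = 0.5 * Ka * gamma * H^2
= 0.5 * 0.44 * 17 * 7^2
= 183.26 kN/m
Arm = H / 3 = 7 / 3 = 2.3333 m
Mo = Pa * arm = Pa * H / 3 = 183.26 * 7 / 3 = 427.6067 kN-m/m

427.6067 kN-m/m


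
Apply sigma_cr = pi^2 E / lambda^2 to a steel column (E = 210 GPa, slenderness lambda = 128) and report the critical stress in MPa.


sigma_cr = pi^2 * E / lambda^2
= 9.8696 * 210000.0 / 128^2
= 9.8696 * 210000.0 / 16384
= 126.5025 MPa

126.5025 MPa


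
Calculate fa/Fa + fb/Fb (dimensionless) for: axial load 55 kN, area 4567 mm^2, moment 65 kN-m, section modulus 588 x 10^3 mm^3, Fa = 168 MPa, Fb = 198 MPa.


f_a = P / A = 55000.0 / 4567 = 12.0429 MPa
f_b = M / S = 65000000.0 / 588000.0 = 110.5442 MPa
Ratio = f_a / Fa + f_b / Fb
= 12.0429 / 168 + 110.5442 / 198
= 0.63 (dimensionless)

0.63 (dimensionless)


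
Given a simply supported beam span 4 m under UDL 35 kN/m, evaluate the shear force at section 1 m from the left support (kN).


R_A = w * L / 2 = 35 * 4 / 2 = 70.0 kN
V(x) = R_A - w * x = 70.0 - 35 * 1
= 35.0 kN

35.0 kN


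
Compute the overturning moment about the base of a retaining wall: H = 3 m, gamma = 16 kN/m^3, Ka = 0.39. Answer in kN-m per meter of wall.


Pa = 0.5 * Ka * gamma * H^2
= 0.5 * 0.39 * 16 * 3^2
= 28.08 kN/m
Arm = H / 3 = 3 / 3 = 1.0 m
Mo = Pa * arm = Pa * H / 3 = 28.08 * 3 / 3 = 28.08 kN-m/m

28.08 kN-m/m


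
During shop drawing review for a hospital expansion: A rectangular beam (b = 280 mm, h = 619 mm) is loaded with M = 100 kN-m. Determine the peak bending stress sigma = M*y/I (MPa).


I = b * h^3 / 12 = 280 * 619^3 / 12 = 5534122043.33 mm^4
y = h / 2 = 619 / 2 = 309.5 mm
M = 100 kN-m = 100000000.0 N-mm
sigma = M * y / I = 100000000.0 * 309.5 / 5534122043.33
= 5.59 MPa

5.59 MPa


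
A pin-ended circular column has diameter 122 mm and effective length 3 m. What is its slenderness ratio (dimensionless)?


Radius of gyration r = d / 4 = 122 / 4 = 30.5 mm
L_eff = 3000.0 mm
Slenderness ratio = L / r = 3000.0 / 30.5 = 98.36 (dimensionless)

98.36 (dimensionless)


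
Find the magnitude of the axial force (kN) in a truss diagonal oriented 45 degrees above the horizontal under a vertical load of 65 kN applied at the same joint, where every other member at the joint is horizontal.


At the joint, only the diagonal has a vertical component, so vertical equilibrium gives:
F * sin(45) = 65
F = 65 / sin(45)
= 65 / 0.707107
= 91.92 kN

91.92 kN


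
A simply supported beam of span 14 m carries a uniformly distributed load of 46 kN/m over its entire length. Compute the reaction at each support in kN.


Total load = w * L = 46 * 14 = 644 kN
By symmetry, each reaction R = total / 2 = 644 / 2 = 322.0 kN

322.0 kN


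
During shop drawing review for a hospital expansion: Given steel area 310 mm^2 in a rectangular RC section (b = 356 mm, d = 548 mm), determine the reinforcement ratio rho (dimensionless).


rho = As / (b * d)
= 310 / (356 * 548)
= 310 / 195088
= 0.001589 (dimensionless)

0.001589 (dimensionless)


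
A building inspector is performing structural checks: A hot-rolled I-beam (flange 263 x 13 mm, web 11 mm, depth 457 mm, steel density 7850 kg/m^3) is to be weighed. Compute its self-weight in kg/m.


A_flanges = 2 * 263 * 13 = 6838 mm^2
A_web = (457 - 2 * 13) * 11 = 4741 mm^2
A_total = 6838 + 4741 = 11579 mm^2 = 0.011579 m^2
Weight = rho * A = 7850 * 0.011579 = 90.8952 kg/m

90.8952 kg/m


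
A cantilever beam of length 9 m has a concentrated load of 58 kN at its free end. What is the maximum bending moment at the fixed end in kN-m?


For a cantilever with a point load at the free end:
M_max = P * L = 58 * 9 = 522 kN-m

522 kN-m


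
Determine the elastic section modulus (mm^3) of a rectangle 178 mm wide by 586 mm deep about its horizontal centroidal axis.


S = b * h^2 / 6
= 178 * 586^2 / 6
= 178 * 343396 / 6
= 10187414.67 mm^3

10187414.67 mm^3


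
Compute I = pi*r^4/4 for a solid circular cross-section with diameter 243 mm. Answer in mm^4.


r = d / 2 = 243 / 2 = 121.5 mm
I = pi * r^4 / 4 = pi * 121.5^4 / 4
= 171157129.04 mm^4

171157129.04 mm^4


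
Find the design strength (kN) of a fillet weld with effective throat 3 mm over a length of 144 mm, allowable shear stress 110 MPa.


Strength = throat * length * allowable stress
= 3 * 144 * 110 N
= 47520 N
= 47.52 kN

47.52 kN


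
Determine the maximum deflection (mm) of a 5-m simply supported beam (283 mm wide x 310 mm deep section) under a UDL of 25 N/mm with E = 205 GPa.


I = 283 * 310^3 / 12 = 702571083.33 mm^4
L = 5000.0 mm, w = 25 N/mm, E = 205000.0 MPa
delta = 5 * w * L^4 / (384 * E * I)
= 5 * 25 * 5000.0^4 / (384 * 205000.0 * 702571083.33)
= 1.4126 mm

1.4126 mm


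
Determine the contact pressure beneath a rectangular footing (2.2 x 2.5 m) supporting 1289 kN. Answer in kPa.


A = 2.2 * 2.5 = 5.5 m^2
q = P / A = 1289 / 5.5
= 234.3636 kPa

234.3636 kPa


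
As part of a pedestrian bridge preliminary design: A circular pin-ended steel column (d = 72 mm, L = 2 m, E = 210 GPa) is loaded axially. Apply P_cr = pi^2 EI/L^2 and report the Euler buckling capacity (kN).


I = pi * d^4 / 64 = 1319167.32 mm^4
L = 2000.0 mm
P_cr = pi^2 * E * I / L^2
= 9.8696 * 210000.0 * 1319167.32 / 2000.0^2
= 683532.13 N = 683.5321 kN

683.5321 kN


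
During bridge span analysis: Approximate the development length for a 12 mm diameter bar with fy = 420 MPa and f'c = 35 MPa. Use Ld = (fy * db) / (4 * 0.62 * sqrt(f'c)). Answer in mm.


Ld = (fy * db) / (4 * 0.62 * sqrt(f'c))
= (420 * 12) / (4 * 0.62 * sqrt(35))
= 5040 / 14.6719
= 343.51 mm

343.51 mm


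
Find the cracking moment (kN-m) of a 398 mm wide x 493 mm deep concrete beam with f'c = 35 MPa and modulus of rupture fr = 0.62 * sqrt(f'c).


fr = 0.62 * sqrt(35) = 0.62 * 5.9161 = 3.668 MPa
I = 398 * 493^3 / 12 = 3974134707.17 mm^4
y_t = 246.5 mm
M_cr = fr * I / y_t = 3.668 * 3974134707.17 / 246.5 N-mm
= 59.1359 kN-m

59.1359 kN-m


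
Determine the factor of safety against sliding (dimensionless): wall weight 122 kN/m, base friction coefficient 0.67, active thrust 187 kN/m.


Resisting force = mu * W = 0.67 * 122 = 81.74 kN/m
FOS = Resisting / Driving = 81.74 / 187
= 0.4371 (dimensionless)

0.4371 (dimensionless)


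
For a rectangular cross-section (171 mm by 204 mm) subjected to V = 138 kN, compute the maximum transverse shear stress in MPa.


A = b * h = 171 * 204 = 34884 mm^2
V = 138 kN = 138000.0 N
tau_max = 1.5 * V / A = 1.5 * 138000.0 / 34884
= 5.934 MPa

5.934 MPa
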